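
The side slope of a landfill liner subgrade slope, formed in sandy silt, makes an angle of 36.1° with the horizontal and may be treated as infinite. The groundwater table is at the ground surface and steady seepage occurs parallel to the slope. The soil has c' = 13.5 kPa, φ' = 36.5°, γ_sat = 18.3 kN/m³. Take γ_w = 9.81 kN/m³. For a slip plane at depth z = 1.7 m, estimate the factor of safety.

With seepage parallel to the slope and the water table at the surface, the effective normal stress on the slip plane uses the buoyant unit weight γ' = γ_sat − γ_w while the driving shear stress uses γ_sat:
FS = [c' + γ' z cos²β tanφ'] / [γ_sat z sinβ cosβ]
γ' = 18.3 − 9.81 = 8.49 kN/m³
Numerator = 13.5 + 8.49·1.7·cos²36.1°·tan36.5° = 13.5 + 8.49·1.7·0.6528·0.7400 = 20.472 kPa
Denominator = 18.3·1.7·sin36.1°·cos36.1° = 18.3·1.7·0.5892·0.8080 = 14.810 kPa
FS = 20.472 / 14.810 = 1.382

FS = 1.38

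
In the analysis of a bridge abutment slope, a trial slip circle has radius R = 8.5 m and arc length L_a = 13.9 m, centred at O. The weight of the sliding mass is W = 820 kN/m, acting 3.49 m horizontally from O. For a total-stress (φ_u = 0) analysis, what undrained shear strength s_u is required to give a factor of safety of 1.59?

FS = s_u·L_a·R / (W·d), so s_u = FS·W·d / (L_a·R).
s_u = 1.59·820·3.49 / (13.90·8.5) = 4550.3 / 118.15 = 38.51 kPa

s_u = 38.5 kPa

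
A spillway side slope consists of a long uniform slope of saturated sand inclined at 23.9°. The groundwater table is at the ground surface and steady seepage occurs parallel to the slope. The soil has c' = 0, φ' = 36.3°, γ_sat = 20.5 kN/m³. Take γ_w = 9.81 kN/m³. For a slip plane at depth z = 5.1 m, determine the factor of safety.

FS = 0.86

With seepage parallel to the slope and the water table at the surface, the effective normal stress on the slip plane uses the buoyant unit weight γ' = γ_sat − γ_w while the driving shear stress uses γ_sat:
FS = [c' + γ' z cos²β tanφ'] / [γ_sat z sinβ cosβ]
(For c' = 0 this reduces to FS = (γ'/γ_sat)·tanφ'/tanβ.)
γ' = 20.5 − 9.81 = 10.69 kN/m³
Numerator = 0.0 + 10.69·5.1·cos²23.9°·tan36.3° = 0.0 + 10.69·5.1·0.8359·0.7346 = 33.475 kPa
Denominator = 20.5·5.1·sin23.9°·cos23.9° = 20.5·5.1·0.4051·0.9143 = 38.726 kPa
FS = 33.475 / 38.726 = 0.864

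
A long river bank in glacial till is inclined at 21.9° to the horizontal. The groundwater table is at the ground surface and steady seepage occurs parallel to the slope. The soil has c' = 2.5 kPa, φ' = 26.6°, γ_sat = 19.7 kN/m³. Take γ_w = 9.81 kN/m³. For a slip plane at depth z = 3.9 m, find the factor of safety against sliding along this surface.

FS = 0.72

With seepage parallel to the slope and the water table at the surface, the effective normal stress on the slip plane uses the buoyant unit weight γ' = γ_sat − γ_w while the driving shear stress uses γ_sat:
FS = [c' + γ' z cos²β tanφ'] / [γ_sat z sinβ cosβ]
γ' = 19.7 − 9.81 = 9.89 kN/m³
Numerator = 2.5 + 9.89·3.9·cos²21.9°·tan26.6° = 2.5 + 9.89·3.9·0.8609·0.5008 = 19.128 kPa
Denominator = 19.7·3.9·sin21.9°·cos21.9° = 19.7·3.9·0.3730·0.9278 = 26.589 kPa
FS = 19.128 / 26.589 = 0.719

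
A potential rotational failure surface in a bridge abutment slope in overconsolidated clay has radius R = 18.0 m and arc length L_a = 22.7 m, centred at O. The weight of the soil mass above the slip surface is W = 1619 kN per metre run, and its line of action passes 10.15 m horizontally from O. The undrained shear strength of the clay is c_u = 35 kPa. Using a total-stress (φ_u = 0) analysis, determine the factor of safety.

Taking moments about the centre O, the resisting moment is provided by the undrained shear strength acting along the arc:
M_R = c_u·L_a·R = 35·22.70·18.0 = 14301.0 kN·m/m
M_D = W·d = 1619·10.15 = 16432.9 kN·m/m
FS = M_R / M_D = 14301.0 / 16432.9 = 0.870

FS = 0.87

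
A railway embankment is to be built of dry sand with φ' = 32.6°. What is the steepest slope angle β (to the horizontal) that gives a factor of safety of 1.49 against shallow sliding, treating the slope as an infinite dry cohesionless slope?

β = 23.2°

For an infinite dry cohesionless slope FS = tanφ'/tanβ, so tanβ = tanφ' / FS.
tanβ = tan32.6° / 1.49 = 0.6395 / 1.49 = 0.4292
β = arctan(0.4292) = 23.23°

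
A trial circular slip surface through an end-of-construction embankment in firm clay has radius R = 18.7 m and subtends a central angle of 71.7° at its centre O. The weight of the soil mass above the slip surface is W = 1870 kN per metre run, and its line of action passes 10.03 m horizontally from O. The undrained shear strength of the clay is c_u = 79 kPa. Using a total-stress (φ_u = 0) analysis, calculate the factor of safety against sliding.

FS = 1.84

Taking moments about the centre O, the resisting moment is provided by the undrained shear strength acting along the arc:
Arc length L_a = R·θ = 18.7·(71.7°·π/180) = 18.7·1.2514 = 23.40 m
M_R = c_u·L_a·R = 79·23.40·18.7 = 34570.6 kN·m/m
M_D = W·d = 1870·10.03 = 18756.1 kN·m/m
FS = M_R / M_D = 34570.6 / 18756.1 = 1.843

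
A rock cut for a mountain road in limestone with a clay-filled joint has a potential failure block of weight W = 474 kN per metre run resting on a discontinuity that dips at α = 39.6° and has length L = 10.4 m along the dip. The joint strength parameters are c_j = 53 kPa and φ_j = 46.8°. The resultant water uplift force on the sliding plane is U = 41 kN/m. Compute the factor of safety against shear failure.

Resolving the block weight along and normal to the plane and applying the Mohr–Coulomb strength on the joint:
N' = W cosα − U = 474·cos39.6° − 41 = 324.2 kN/m
Driving force T = W sinα = 474·sin39.6° = 302.1 kN/m
Resisting force R = c_j·L + N'·tanφ_j = 53·10.4 + 324.2·tan46.8° = 551.2 + 345.3 = 896.5 kN/m
FS = R / T = 896.5 / 302.1 = 2.967

FS = 2.97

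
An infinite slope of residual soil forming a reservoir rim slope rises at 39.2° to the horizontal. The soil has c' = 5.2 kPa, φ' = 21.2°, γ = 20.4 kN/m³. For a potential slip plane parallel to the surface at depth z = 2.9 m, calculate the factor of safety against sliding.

FS = 0.66

For an infinite slope with a slip plane parallel to the surface (no pore pressure): FS = [c' + γz cos²β tanφ'] / [γz sinβ cosβ].
γz = 20.4·2.9 = 59.16 kN/m²
Numerator = 5.2 + 59.16·cos²39.2°·tan21.2° = 5.2 + 59.16·0.6005·0.3879 = 18.980 kPa
Denominator = 59.16·sin39.2°·cos39.2° = 59.16·0.6320·0.7749 = 28.976 kPa
FS = 18.980 / 28.976 = 0.655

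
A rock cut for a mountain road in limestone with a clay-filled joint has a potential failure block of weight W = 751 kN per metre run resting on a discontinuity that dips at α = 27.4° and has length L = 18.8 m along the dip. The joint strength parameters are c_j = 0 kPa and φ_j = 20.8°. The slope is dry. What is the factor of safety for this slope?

FS = 0.73

Resolving the block weight along and normal to the plane and applying the Mohr–Coulomb strength on the joint:
N' = W cosα = 751·cos27.4° = 666.7 kN/m
Driving force T = W sinα = 751·sin27.4° = 345.6 kN/m
Resisting force R = c_j·L + N'·tanφ_j = 0·18.8 + 666.7·tan20.8° = 0.0 + 253.3 = 253.3 kN/m
FS = R / T = 253.3 / 345.6 = 0.733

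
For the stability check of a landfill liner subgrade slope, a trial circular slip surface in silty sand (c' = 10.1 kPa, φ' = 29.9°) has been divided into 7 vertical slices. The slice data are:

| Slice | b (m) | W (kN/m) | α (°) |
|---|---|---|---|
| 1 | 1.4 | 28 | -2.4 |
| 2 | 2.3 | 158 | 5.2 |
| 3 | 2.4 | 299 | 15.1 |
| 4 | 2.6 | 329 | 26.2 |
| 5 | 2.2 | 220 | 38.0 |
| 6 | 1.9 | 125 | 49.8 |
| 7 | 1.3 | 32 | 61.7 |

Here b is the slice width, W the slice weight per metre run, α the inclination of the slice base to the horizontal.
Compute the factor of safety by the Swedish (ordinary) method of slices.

Ordinary method of slices: FS = Σ[c'·Δl_i + (W_i cosα_i)·tanφ'] / Σ W_i sinα_i, with Δl_i = b_i / cosα_i.
Slice 1: Δl = 1.4/cos(-2.4°) = 1.401 m; N'_1 = 28·cos(-2.4°) = 28.0; c'Δl = 14.15; W sinα = -1.2
Slice 2: Δl = 2.3/cos5.2° = 2.310 m; N'_2 = 158·cos5.2° = 157.3; c'Δl = 23.33; W sinα = 14.3
Slice 3: Δl = 2.4/cos15.1° = 2.486 m; N'_3 = 299·cos15.1° = 288.7; c'Δl = 25.11; W sinα = 77.9
Slice 4: Δl = 2.6/cos26.2° = 2.898 m; N'_4 = 329·cos26.2° = 295.2; c'Δl = 29.27; W sinα = 145.3
Slice 5: Δl = 2.2/cos38.0° = 2.792 m; N'_5 = 220·cos38.0° = 173.4; c'Δl = 28.20; W sinα = 135.4
Slice 6: Δl = 1.9/cos49.8° = 2.944 m; N'_6 = 125·cos49.8° = 80.7; c'Δl = 29.73; W sinα = 95.5
Slice 7: Δl = 1.3/cos61.7° = 2.742 m; N'_7 = 32·cos61.7° = 15.2; c'Δl = 27.70; W sinα = 28.2
Σc'Δl = 177.5 kN/m; ΣN' = 1038.4 kN/m; ΣW sinα = 495.4 kN/m
Resisting = 177.5 + 1038.4·tan29.9° = 177.5 + 597.1 = 774.6 kN/m
FS = 774.6 / 495.4 = 1.564

FS = 1.56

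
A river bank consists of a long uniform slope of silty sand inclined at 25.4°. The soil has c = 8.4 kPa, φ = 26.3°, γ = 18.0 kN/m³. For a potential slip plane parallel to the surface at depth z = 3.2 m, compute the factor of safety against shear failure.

FS = 1.42

For an infinite slope with a slip plane parallel to the surface (no pore pressure): FS = [c + γz cos²β tanφ] / [γz sinβ cosβ].
γz = 18.0·3.2 = 57.60 kN/m²
Numerator = 8.4 + 57.60·cos²25.4°·tan26.3° = 8.4 + 57.60·0.8160·0.4942 = 31.630 kPa
Denominator = 57.60·sin25.4°·cos25.4° = 57.60·0.4289·0.9033 = 22.318 kPa
FS = 31.630 / 22.318 = 1.417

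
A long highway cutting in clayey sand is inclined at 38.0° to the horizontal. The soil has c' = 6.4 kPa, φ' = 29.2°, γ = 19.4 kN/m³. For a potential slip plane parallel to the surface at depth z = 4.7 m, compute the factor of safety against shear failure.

FS = 0.86

For an infinite slope with a slip plane parallel to the surface (no pore pressure): FS = [c' + γz cos²β tanφ'] / [γz sinβ cosβ].
γz = 19.4·4.7 = 91.18 kN/m²
Numerator = 6.4 + 91.18·cos²38.0°·tan29.2° = 6.4 + 91.18·0.6210·0.5589 = 38.043 kPa
Denominator = 91.18·sin38.0°·cos38.0° = 91.18·0.6157·0.7880 = 44.236 kPa
FS = 38.043 / 44.236 = 0.860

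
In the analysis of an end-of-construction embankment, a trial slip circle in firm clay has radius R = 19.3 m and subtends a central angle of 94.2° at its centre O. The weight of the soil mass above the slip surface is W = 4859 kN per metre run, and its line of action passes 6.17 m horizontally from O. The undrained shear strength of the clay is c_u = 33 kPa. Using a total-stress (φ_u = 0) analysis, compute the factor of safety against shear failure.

FS = 0.67

Taking moments about the centre O, the resisting moment is provided by the undrained shear strength acting along the arc:
Arc length L_a = R·θ = 19.3·(94.2°·π/180) = 19.3·1.6441 = 31.73 m
M_R = c_u·L_a·R = 33·31.73·19.3 = 20209.6 kN·m/m
M_D = W·d = 4859·6.17 = 29980.0 kN·m/m
FS = M_R / M_D = 20209.6 / 29980.0 = 0.674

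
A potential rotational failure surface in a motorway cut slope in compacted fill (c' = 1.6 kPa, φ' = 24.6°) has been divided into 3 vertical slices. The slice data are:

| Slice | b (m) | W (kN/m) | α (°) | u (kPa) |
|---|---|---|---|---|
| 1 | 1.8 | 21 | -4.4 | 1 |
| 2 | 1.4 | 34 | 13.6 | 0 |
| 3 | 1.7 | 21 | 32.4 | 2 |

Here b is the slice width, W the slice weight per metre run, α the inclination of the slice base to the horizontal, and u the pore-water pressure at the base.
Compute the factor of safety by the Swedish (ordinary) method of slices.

FS = 2.19

Ordinary method of slices: FS = Σ[c'·Δl_i + (W_i cosα_i − u_i·Δl_i)·tanφ'] / Σ W_i sinα_i, with Δl_i = b_i / cosα_i.
Slice 1: Δl = 1.8/cos(-4.4°) = 1.805 m; N'_1 = 21·cos(-4.4°) − 1·1.805 = 19.1; c'Δl = 2.89; W sinα = -1.6
Slice 2: Δl = 1.4/cos13.6° = 1.440 m; N'_2 = 34·cos13.6° − 0·1.440 = 33.0; c'Δl = 2.30; W sinα = 8.0
Slice 3: Δl = 1.7/cos32.4° = 2.013 m; N'_3 = 21·cos32.4° − 2·2.013 = 13.7; c'Δl = 3.22; W sinα = 11.3
Σc'Δl = 8.4 kN/m; ΣN' = 65.9 kN/m; ΣW sinα = 17.6 kN/m
Resisting = 8.4 + 65.9·tan24.6° = 8.4 + 30.2 = 38.6 kN/m
FS = 38.6 / 17.6 = 2.187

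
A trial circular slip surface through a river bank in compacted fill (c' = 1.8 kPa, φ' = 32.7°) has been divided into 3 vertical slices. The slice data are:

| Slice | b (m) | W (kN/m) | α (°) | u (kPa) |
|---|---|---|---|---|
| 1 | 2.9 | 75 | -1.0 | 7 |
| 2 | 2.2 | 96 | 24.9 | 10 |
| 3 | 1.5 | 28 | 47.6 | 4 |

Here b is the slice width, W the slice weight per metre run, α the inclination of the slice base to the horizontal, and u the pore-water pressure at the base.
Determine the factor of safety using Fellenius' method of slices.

Ordinary method of slices: FS = Σ[c'·Δl_i + (W_i cosα_i − u_i·Δl_i)·tanφ'] / Σ W_i sinα_i, with Δl_i = b_i / cosα_i.
Slice 1: Δl = 2.9/cos(-1.0°) = 2.900 m; N'_1 = 75·cos(-1.0°) − 7·2.900 = 54.7; c'Δl = 5.22; W sinα = -1.3
Slice 2: Δl = 2.2/cos24.9° = 2.425 m; N'_2 = 96·cos24.9° − 10·2.425 = 62.8; c'Δl = 4.37; W sinα = 40.4
Slice 3: Δl = 1.5/cos47.6° = 2.225 m; N'_3 = 28·cos47.6° − 4·2.225 = 10.0; c'Δl = 4.00; W sinα = 20.7
Σc'Δl = 13.6 kN/m; ΣN' = 127.5 kN/m; ΣW sinα = 59.8 kN/m
Resisting = 13.6 + 127.5·tan32.7° = 13.6 + 81.8 = 95.4 kN/m
FS = 95.4 / 59.8 = 1.596

FS = 1.60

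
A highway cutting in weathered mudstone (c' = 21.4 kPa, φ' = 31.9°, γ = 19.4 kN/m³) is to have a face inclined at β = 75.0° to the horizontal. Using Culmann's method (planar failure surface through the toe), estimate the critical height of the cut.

H_c = 13.41 m

Culmann's analysis gives the critical failure plane at α_cr = (β + φ')/2 = (75.0 + 31.9)/2 = 53.5°, and the critical height
H_c = (4c'/γ) · sinβ cosφ' / [1 − cos(β − φ')]
    = (4·21.4/19.4) · sin75.0°·cos31.9° / [1 − cos(43.1°)]
    = 4.412 · 0.9659·0.8490 / [1 − 0.7302]
    = 4.412 · 0.8200 / 0.2698
    = 13.41 m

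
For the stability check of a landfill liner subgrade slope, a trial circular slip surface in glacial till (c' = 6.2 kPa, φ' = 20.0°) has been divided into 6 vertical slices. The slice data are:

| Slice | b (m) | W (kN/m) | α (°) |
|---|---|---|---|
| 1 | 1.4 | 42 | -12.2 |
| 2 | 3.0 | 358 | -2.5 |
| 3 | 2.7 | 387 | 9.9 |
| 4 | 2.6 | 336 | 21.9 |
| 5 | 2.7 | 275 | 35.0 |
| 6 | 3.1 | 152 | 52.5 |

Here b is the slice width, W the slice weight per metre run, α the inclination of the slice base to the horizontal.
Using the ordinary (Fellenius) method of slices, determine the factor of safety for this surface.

Ordinary method of slices: FS = Σ[c'·Δl_i + (W_i cosα_i)·tanφ'] / Σ W_i sinα_i, with Δl_i = b_i / cosα_i.
Slice 1: Δl = 1.4/cos(-12.2°) = 1.432 m; N'_1 = 42·cos(-12.2°) = 41.1; c'Δl = 8.88; W sinα = -8.9
Slice 2: Δl = 3.0/cos(-2.5°) = 3.003 m; N'_2 = 358·cos(-2.5°) = 357.7; c'Δl = 18.62; W sinα = -15.6
Slice 3: Δl = 2.7/cos9.9° = 2.741 m; N'_3 = 387·cos9.9° = 381.2; c'Δl = 16.99; W sinα = 66.5
Slice 4: Δl = 2.6/cos21.9° = 2.802 m; N'_4 = 336·cos21.9° = 311.8; c'Δl = 17.37; W sinα = 125.3
Slice 5: Δl = 2.7/cos35.0° = 3.296 m; N'_5 = 275·cos35.0° = 225.3; c'Δl = 20.44; W sinα = 157.7
Slice 6: Δl = 3.1/cos52.5° = 5.092 m; N'_6 = 152·cos52.5° = 92.5; c'Δl = 31.57; W sinα = 120.6
Σc'Δl = 113.9 kN/m; ΣN' = 1409.5 kN/m; ΣW sinα = 445.7 kN/m
Resisting = 113.9 + 1409.5·tan20.0° = 113.9 + 513.0 = 626.9 kN/m
FS = 626.9 / 445.7 = 1.407

FS = 1.41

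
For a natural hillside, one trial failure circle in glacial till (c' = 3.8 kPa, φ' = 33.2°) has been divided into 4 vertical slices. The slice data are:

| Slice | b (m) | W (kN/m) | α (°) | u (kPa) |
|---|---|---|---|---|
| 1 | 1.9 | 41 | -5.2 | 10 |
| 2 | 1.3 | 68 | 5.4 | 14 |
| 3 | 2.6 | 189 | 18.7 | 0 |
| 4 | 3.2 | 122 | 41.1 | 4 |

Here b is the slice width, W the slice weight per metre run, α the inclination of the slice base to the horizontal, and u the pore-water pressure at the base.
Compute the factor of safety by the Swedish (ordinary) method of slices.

FS = 1.75

Ordinary method of slices: FS = Σ[c'·Δl_i + (W_i cosα_i − u_i·Δl_i)·tanφ'] / Σ W_i sinα_i, with Δl_i = b_i / cosα_i.
Slice 1: Δl = 1.9/cos(-5.2°) = 1.908 m; N'_1 = 41·cos(-5.2°) − 10·1.908 = 21.8; c'Δl = 7.25; W sinα = -3.7
Slice 2: Δl = 1.3/cos5.4° = 1.306 m; N'_2 = 68·cos5.4° − 14·1.306 = 49.4; c'Δl = 4.96; W sinα = 6.4
Slice 3: Δl = 2.6/cos18.7° = 2.745 m; N'_3 = 189·cos18.7° − 0·2.745 = 179.0; c'Δl = 10.43; W sinα = 60.6
Slice 4: Δl = 3.2/cos41.1° = 4.246 m; N'_4 = 122·cos41.1° − 4·4.246 = 74.9; c'Δl = 16.14; W sinα = 80.2
Σc'Δl = 38.8 kN/m; ΣN' = 325.1 kN/m; ΣW sinα = 143.5 kN/m
Resisting = 38.8 + 325.1·tan33.2° = 38.8 + 212.8 = 251.5 kN/m
FS = 251.5 / 143.5 = 1.753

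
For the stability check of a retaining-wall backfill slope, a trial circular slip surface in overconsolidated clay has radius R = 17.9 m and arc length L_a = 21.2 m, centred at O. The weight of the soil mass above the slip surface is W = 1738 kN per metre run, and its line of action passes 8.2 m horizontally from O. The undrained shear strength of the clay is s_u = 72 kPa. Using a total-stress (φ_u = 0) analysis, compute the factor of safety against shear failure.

Taking moments about the centre O, the resisting moment is provided by the undrained shear strength acting along the arc:
M_R = s_u·L_a·R = 72·21.20·17.9 = 27322.6 kN·m/m
M_D = W·d = 1738·8.2 = 14251.6 kN·m/m
FS = M_R / M_D = 27322.6 / 14251.6 = 1.917

FS = 1.92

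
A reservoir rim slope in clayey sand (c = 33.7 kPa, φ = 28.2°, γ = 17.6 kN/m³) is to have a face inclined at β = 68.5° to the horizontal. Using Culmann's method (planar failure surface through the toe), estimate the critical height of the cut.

H_c = 26.46 m

Culmann's analysis gives the critical failure plane at α_cr = (β + φ)/2 = (68.5 + 28.2)/2 = 48.4°, and the critical height
H_c = (4c/γ) · sinβ cosφ / [1 − cos(β − φ)]
    = (4·33.7/17.6) · sin68.5°·cos28.2° / [1 − cos(40.3°)]
    = 7.659 · 0.9304·0.8813 / [1 − 0.7627]
    = 7.659 · 0.8200 / 0.2373
    = 26.46 m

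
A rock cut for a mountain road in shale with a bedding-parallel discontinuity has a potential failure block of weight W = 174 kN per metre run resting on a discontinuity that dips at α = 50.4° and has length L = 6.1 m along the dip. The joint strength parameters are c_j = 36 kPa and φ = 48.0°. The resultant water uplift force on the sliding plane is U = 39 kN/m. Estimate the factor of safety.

Resolving the block weight along and normal to the plane and applying the Mohr–Coulomb strength on the joint:
N' = W cosα − U = 174·cos50.4° − 39 = 71.9 kN/m
Driving force T = W sinα = 174·sin50.4° = 134.1 kN/m
Resisting force R = c_j·L + N'·tanφ = 36·6.1 + 71.9·tan48.0° = 219.6 + 79.9 = 299.5 kN/m
FS = R / T = 299.5 / 134.1 = 2.234

FS = 2.23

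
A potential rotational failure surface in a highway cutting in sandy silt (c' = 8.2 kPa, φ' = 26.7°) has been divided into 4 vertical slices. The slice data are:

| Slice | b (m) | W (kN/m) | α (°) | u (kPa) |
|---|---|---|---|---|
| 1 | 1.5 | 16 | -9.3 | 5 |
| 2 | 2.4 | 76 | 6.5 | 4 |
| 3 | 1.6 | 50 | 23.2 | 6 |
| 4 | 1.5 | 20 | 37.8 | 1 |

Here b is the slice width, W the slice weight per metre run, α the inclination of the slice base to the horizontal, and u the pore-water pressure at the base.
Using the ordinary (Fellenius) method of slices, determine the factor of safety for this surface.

Ordinary method of slices: FS = Σ[c'·Δl_i + (W_i cosα_i − u_i·Δl_i)·tanφ'] / Σ W_i sinα_i, with Δl_i = b_i / cosα_i.
Slice 1: Δl = 1.5/cos(-9.3°) = 1.520 m; N'_1 = 16·cos(-9.3°) − 5·1.520 = 8.2; c'Δl = 12.46; W sinα = -2.6
Slice 2: Δl = 2.4/cos6.5° = 2.416 m; N'_2 = 76·cos6.5° − 4·2.416 = 65.8; c'Δl = 19.81; W sinα = 8.6
Slice 3: Δl = 1.6/cos23.2° = 1.741 m; N'_3 = 50·cos23.2° − 6·1.741 = 35.5; c'Δl = 14.27; W sinα = 19.7
Slice 4: Δl = 1.5/cos37.8° = 1.898 m; N'_4 = 20·cos37.8° − 1·1.898 = 13.9; c'Δl = 15.57; W sinα = 12.3
Σc'Δl = 62.1 kN/m; ΣN' = 123.5 kN/m; ΣW sinα = 38.0 kN/m
Resisting = 62.1 + 123.5·tan26.7° = 62.1 + 62.1 = 124.2 kN/m
FS = 124.2 / 38.0 = 3.271

FS = 3.27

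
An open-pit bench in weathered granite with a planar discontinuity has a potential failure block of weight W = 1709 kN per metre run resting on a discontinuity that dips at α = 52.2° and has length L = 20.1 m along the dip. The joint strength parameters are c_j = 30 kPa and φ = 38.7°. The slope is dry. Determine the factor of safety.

FS = 1.07

Resolving the block weight along and normal to the plane and applying the Mohr–Coulomb strength on the joint:
N' = W cosα = 1709·cos52.2° = 1047.5 kN/m
Driving force T = W sinα = 1709·sin52.2° = 1350.4 kN/m
Resisting force R = c_j·L + N'·tanφ = 30·20.1 + 1047.5·tan38.7° = 603.0 + 839.2 = 1442.2 kN/m
FS = R / T = 1442.2 / 1350.4 = 1.068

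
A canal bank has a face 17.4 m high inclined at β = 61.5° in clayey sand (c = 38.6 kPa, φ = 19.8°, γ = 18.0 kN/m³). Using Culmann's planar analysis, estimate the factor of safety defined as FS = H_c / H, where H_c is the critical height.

FS = 1.61

H_c = (4c/γ) · sinβ cosφ / [1 − cos(β − φ)]
    = (4·38.6/18.0) · sin61.5°·cos19.8° / [1 − cos41.7°]
    = 8.578 · 0.8269 / 0.2534 = 27.99 m
FS = H_c / H = 27.99 / 17.4 = 1.609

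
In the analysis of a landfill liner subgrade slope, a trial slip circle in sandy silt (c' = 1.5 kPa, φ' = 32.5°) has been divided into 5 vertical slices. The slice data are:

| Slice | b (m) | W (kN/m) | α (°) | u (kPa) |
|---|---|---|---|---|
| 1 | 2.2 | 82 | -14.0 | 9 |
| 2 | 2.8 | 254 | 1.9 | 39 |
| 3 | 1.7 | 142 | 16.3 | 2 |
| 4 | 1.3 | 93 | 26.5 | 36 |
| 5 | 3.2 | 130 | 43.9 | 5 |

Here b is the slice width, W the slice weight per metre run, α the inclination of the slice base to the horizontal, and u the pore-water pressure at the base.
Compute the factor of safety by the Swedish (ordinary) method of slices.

Ordinary method of slices: FS = Σ[c'·Δl_i + (W_i cosα_i − u_i·Δl_i)·tanφ'] / Σ W_i sinα_i, with Δl_i = b_i / cosα_i.
Slice 1: Δl = 2.2/cos(-14.0°) = 2.267 m; N'_1 = 82·cos(-14.0°) − 9·2.267 = 59.2; c'Δl = 3.40; W sinα = -19.8
Slice 2: Δl = 2.8/cos1.9° = 2.802 m; N'_2 = 254·cos1.9° − 39·2.802 = 144.6; c'Δl = 4.20; W sinα = 8.4
Slice 3: Δl = 1.7/cos16.3° = 1.771 m; N'_3 = 142·cos16.3° − 2·1.771 = 132.7; c'Δl = 2.66; W sinα = 39.9
Slice 4: Δl = 1.3/cos26.5° = 1.453 m; N'_4 = 93·cos26.5° − 36·1.453 = 30.9; c'Δl = 2.18; W sinα = 41.5
Slice 5: Δl = 3.2/cos43.9° = 4.441 m; N'_5 = 130·cos43.9° − 5·4.441 = 71.5; c'Δl = 6.66; W sinα = 90.1
Σc'Δl = 19.1 kN/m; ΣN' = 438.9 kN/m; ΣW sinα = 160.1 kN/m
Resisting = 19.1 + 438.9·tan32.5° = 19.1 + 279.6 = 298.7 kN/m
FS = 298.7 / 160.1 = 1.866

FS = 1.87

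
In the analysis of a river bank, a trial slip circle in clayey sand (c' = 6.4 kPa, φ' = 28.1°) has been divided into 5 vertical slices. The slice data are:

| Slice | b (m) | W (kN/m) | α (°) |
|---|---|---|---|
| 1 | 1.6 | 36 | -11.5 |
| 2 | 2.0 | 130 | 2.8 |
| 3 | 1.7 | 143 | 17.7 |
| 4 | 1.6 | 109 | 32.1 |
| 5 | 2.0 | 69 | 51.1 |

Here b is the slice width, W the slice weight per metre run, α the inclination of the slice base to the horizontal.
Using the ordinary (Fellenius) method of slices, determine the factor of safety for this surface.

Ordinary method of slices: FS = Σ[c'·Δl_i + (W_i cosα_i)·tanφ'] / Σ W_i sinα_i, with Δl_i = b_i / cosα_i.
Slice 1: Δl = 1.6/cos(-11.5°) = 1.633 m; N'_1 = 36·cos(-11.5°) = 35.3; c'Δl = 10.45; W sinα = -7.2
Slice 2: Δl = 2.0/cos2.8° = 2.002 m; N'_2 = 130·cos2.8° = 129.8; c'Δl = 12.82; W sinα = 6.4
Slice 3: Δl = 1.7/cos17.7° = 1.784 m; N'_3 = 143·cos17.7° = 136.2; c'Δl = 11.42; W sinα = 43.5
Slice 4: Δl = 1.6/cos32.1° = 1.889 m; N'_4 = 109·cos32.1° = 92.3; c'Δl = 12.09; W sinα = 57.9
Slice 5: Δl = 2.0/cos51.1° = 3.185 m; N'_5 = 69·cos51.1° = 43.3; c'Δl = 20.38; W sinα = 53.7
Σc'Δl = 67.2 kN/m; ΣN' = 437.0 kN/m; ΣW sinα = 154.3 kN/m
Resisting = 67.2 + 437.0·tan28.1° = 67.2 + 233.3 = 300.5 kN/m
FS = 300.5 / 154.3 = 1.948

FS = 1.95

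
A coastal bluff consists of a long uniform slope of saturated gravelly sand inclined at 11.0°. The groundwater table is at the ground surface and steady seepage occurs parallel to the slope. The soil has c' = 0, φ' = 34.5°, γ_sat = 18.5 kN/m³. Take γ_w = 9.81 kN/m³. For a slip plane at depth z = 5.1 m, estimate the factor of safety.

With seepage parallel to the slope and the water table at the surface, the effective normal stress on the slip plane uses the buoyant unit weight γ' = γ_sat − γ_w while the driving shear stress uses γ_sat:
FS = [c' + γ' z cos²β tanφ'] / [γ_sat z sinβ cosβ]
(For c' = 0 this reduces to FS = (γ'/γ_sat)·tanφ'/tanβ.)
γ' = 18.5 − 9.81 = 8.69 kN/m³
Numerator = 0.0 + 8.69·5.1·cos²11.0°·tan34.5° = 0.0 + 8.69·5.1·0.9636·0.6873 = 29.351 kPa
Denominator = 18.5·5.1·sin11.0°·cos11.0° = 18.5·5.1·0.1908·0.9816 = 17.672 kPa
FS = 29.351 / 17.672 = 1.661

FS = 1.66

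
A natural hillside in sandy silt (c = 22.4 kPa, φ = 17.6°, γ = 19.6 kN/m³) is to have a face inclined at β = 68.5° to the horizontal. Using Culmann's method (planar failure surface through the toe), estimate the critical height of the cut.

H_c = 10.98 m

Culmann's analysis gives the critical failure plane at α_cr = (β + φ)/2 = (68.5 + 17.6)/2 = 43.0°, and the critical height
H_c = (4c/γ) · sinβ cosφ / [1 − cos(β − φ)]
    = (4·22.4/19.6) · sin68.5°·cos17.6° / [1 − cos(50.9°)]
    = 4.571 · 0.9304·0.9532 / [1 − 0.6307]
    = 4.571 · 0.8869 / 0.3693
    = 10.98 m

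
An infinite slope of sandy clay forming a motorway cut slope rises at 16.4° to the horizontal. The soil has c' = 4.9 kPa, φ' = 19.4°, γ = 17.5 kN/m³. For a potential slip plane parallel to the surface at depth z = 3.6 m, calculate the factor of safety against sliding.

For an infinite slope with a slip plane parallel to the surface (no pore pressure): FS = [c' + γz cos²β tanφ'] / [γz sinβ cosβ].
γz = 17.5·3.6 = 63.00 kN/m²
Numerator = 4.9 + 63.00·cos²16.4°·tan19.4° = 4.9 + 63.00·0.9203·0.3522 = 25.317 kPa
Denominator = 63.00·sin16.4°·cos16.4° = 63.00·0.2823·0.9593 = 17.064 kPa
FS = 25.317 / 17.064 = 1.484

FS = 1.48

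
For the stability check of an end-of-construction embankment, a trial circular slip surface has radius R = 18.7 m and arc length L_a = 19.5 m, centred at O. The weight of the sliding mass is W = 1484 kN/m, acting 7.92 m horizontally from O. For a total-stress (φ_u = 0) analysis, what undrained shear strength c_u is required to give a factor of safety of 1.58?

c_u = 50.9 kPa

FS = c_u·L_a·R / (W·d), so c_u = FS·W·d / (L_a·R).
c_u = 1.58·1484·7.92 / (19.50·18.7) = 18570.2 / 364.65 = 50.93 kPa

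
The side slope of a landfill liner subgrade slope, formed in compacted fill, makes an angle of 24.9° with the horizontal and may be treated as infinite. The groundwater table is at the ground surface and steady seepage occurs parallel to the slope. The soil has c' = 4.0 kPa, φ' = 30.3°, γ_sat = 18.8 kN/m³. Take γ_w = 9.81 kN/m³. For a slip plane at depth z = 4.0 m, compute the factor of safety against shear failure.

With seepage parallel to the slope and the water table at the surface, the effective normal stress on the slip plane uses the buoyant unit weight γ' = γ_sat − γ_w while the driving shear stress uses γ_sat:
FS = [c' + γ' z cos²β tanφ'] / [γ_sat z sinβ cosβ]
γ' = 18.8 − 9.81 = 8.99 kN/m³
Numerator = 4.0 + 8.99·4.0·cos²24.9°·tan30.3° = 4.0 + 8.99·4.0·0.8227·0.5844 = 21.288 kPa
Denominator = 18.8·4.0·sin24.9°·cos24.9° = 18.8·4.0·0.4210·0.9070 = 28.719 kPa
FS = 21.288 / 28.719 = 0.741

FS = 0.74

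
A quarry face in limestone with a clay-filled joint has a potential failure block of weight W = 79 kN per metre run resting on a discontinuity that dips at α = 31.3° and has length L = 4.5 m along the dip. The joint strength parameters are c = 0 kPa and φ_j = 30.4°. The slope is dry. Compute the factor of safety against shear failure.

Resolving the block weight along and normal to the plane and applying the Mohr–Coulomb strength on the joint:
N' = W cosα = 79·cos31.3° = 67.5 kN/m
Driving force T = W sinα = 79·sin31.3° = 41.0 kN/m
Resisting force R = c·L + N'·tanφ_j = 0·4.5 + 67.5·tan30.4° = 0.0 + 39.6 = 39.6 kN/m
FS = R / T = 39.6 / 41.0 = 0.965

FS = 0.96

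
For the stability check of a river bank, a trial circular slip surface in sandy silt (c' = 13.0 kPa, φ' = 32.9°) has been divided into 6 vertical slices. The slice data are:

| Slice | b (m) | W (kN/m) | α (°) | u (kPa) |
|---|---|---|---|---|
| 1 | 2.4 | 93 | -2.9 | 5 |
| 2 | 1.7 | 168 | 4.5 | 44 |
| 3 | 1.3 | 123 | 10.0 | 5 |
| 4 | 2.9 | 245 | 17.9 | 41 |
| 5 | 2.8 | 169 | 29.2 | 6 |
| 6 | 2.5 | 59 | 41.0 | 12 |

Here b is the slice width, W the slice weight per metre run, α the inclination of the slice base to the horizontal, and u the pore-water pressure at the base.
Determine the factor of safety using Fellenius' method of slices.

Ordinary method of slices: FS = Σ[c'·Δl_i + (W_i cosα_i − u_i·Δl_i)·tanφ'] / Σ W_i sinα_i, with Δl_i = b_i / cosα_i.
Slice 1: Δl = 2.4/cos(-2.9°) = 2.403 m; N'_1 = 93·cos(-2.9°) − 5·2.403 = 80.9; c'Δl = 31.24; W sinα = -4.7
Slice 2: Δl = 1.7/cos4.5° = 1.705 m; N'_2 = 168·cos4.5° − 44·1.705 = 92.5; c'Δl = 22.17; W sinα = 13.2
Slice 3: Δl = 1.3/cos10.0° = 1.320 m; N'_3 = 123·cos10.0° − 5·1.320 = 114.5; c'Δl = 17.16; W sinα = 21.4
Slice 4: Δl = 2.9/cos17.9° = 3.048 m; N'_4 = 245·cos17.9° − 41·3.048 = 108.2; c'Δl = 39.62; W sinα = 75.3
Slice 5: Δl = 2.8/cos29.2° = 3.208 m; N'_5 = 169·cos29.2° − 6·3.208 = 128.3; c'Δl = 41.70; W sinα = 82.4
Slice 6: Δl = 2.5/cos41.0° = 3.313 m; N'_6 = 59·cos41.0° − 12·3.313 = 4.8; c'Δl = 43.06; W sinα = 38.7
Σc'Δl = 194.9 kN/m; ΣN' = 529.1 kN/m; ΣW sinα = 226.3 kN/m
Resisting = 194.9 + 529.1·tan32.9° = 194.9 + 342.3 = 537.2 kN/m
FS = 537.2 / 226.3 = 2.374

FS = 2.37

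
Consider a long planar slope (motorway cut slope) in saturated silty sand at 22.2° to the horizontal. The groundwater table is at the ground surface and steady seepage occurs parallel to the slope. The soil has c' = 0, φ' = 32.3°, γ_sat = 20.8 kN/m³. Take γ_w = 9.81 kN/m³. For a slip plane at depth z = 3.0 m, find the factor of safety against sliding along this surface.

FS = 0.82

With seepage parallel to the slope and the water table at the surface, the effective normal stress on the slip plane uses the buoyant unit weight γ' = γ_sat − γ_w while the driving shear stress uses γ_sat:
FS = [c' + γ' z cos²β tanφ'] / [γ_sat z sinβ cosβ]
(For c' = 0 this reduces to FS = (γ'/γ_sat)·tanφ'/tanβ.)
γ' = 20.8 − 9.81 = 10.99 kN/m³
Numerator = 0.0 + 10.99·3.0·cos²22.2°·tan32.3° = 0.0 + 10.99·3.0·0.8572·0.6322 = 17.867 kPa
Denominator = 20.8·3.0·sin22.2°·cos22.2° = 20.8·3.0·0.3778·0.9259 = 21.829 kPa
FS = 17.867 / 21.829 = 0.818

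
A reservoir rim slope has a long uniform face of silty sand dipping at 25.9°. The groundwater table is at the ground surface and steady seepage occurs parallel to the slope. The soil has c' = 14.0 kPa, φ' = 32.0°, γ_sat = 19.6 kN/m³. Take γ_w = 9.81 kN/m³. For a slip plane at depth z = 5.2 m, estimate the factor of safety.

FS = 0.99

With seepage parallel to the slope and the water table at the surface, the effective normal stress on the slip plane uses the buoyant unit weight γ' = γ_sat − γ_w while the driving shear stress uses γ_sat:
FS = [c' + γ' z cos²β tanφ'] / [γ_sat z sinβ cosβ]
γ' = 19.6 − 9.81 = 9.79 kN/m³
Numerator = 14.0 + 9.79·5.2·cos²25.9°·tan32.0° = 14.0 + 9.79·5.2·0.8092·0.6249 = 39.741 kPa
Denominator = 19.6·5.2·sin25.9°·cos25.9° = 19.6·5.2·0.4368·0.8996 = 40.047 kPa
FS = 39.741 / 40.047 = 0.992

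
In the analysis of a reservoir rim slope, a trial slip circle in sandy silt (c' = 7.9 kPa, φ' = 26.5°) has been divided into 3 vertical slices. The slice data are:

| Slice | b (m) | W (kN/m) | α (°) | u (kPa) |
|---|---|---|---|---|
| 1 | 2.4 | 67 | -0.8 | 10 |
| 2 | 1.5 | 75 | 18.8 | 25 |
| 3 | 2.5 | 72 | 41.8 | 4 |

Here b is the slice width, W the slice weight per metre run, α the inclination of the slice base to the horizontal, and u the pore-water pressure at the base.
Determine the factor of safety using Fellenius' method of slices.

Ordinary method of slices: FS = Σ[c'·Δl_i + (W_i cosα_i − u_i·Δl_i)·tanφ'] / Σ W_i sinα_i, with Δl_i = b_i / cosα_i.
Slice 1: Δl = 2.4/cos(-0.8°) = 2.400 m; N'_1 = 67·cos(-0.8°) − 10·2.400 = 43.0; c'Δl = 18.96; W sinα = -0.9
Slice 2: Δl = 1.5/cos18.8° = 1.585 m; N'_2 = 75·cos18.8° − 25·1.585 = 31.4; c'Δl = 12.52; W sinα = 24.2
Slice 3: Δl = 2.5/cos41.8° = 3.354 m; N'_3 = 72·cos41.8° − 4·3.354 = 40.3; c'Δl = 26.49; W sinα = 48.0
Σc'Δl = 58.0 kN/m; ΣN' = 114.6 kN/m; ΣW sinα = 71.2 kN/m
Resisting = 58.0 + 114.6·tan26.5° = 58.0 + 57.2 = 115.1 kN/m
FS = 115.1 / 71.2 = 1.616

FS = 1.62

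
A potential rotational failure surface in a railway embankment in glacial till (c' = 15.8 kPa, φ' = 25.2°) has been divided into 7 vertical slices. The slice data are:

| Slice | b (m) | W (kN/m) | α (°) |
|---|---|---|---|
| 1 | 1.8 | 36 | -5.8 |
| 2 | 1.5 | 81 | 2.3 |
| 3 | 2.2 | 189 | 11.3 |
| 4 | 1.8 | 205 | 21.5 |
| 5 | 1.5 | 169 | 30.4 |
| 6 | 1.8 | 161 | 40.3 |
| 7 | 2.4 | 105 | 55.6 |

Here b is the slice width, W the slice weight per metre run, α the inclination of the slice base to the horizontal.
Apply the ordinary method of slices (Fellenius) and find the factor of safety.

FS = 1.64

Ordinary method of slices: FS = Σ[c'·Δl_i + (W_i cosα_i)·tanφ'] / Σ W_i sinα_i, with Δl_i = b_i / cosα_i.
Slice 1: Δl = 1.8/cos(-5.8°) = 1.809 m; N'_1 = 36·cos(-5.8°) = 35.8; c'Δl = 28.59; W sinα = -3.6
Slice 2: Δl = 1.5/cos2.3° = 1.501 m; N'_2 = 81·cos2.3° = 80.9; c'Δl = 23.72; W sinα = 3.3
Slice 3: Δl = 2.2/cos11.3° = 2.243 m; N'_3 = 189·cos11.3° = 185.3; c'Δl = 35.45; W sinα = 37.0
Slice 4: Δl = 1.8/cos21.5° = 1.935 m; N'_4 = 205·cos21.5° = 190.7; c'Δl = 30.57; W sinα = 75.1
Slice 5: Δl = 1.5/cos30.4° = 1.739 m; N'_5 = 169·cos30.4° = 145.8; c'Δl = 27.48; W sinα = 85.5
Slice 6: Δl = 1.8/cos40.3° = 2.360 m; N'_6 = 161·cos40.3° = 122.8; c'Δl = 37.29; W sinα = 104.1
Slice 7: Δl = 2.4/cos55.6° = 4.248 m; N'_7 = 105·cos55.6° = 59.3; c'Δl = 67.12; W sinα = 86.6
Σc'Δl = 250.2 kN/m; ΣN' = 820.7 kN/m; ΣW sinα = 388.1 kN/m
Resisting = 250.2 + 820.7·tan25.2° = 250.2 + 386.2 = 636.4 kN/m
FS = 636.4 / 388.1 = 1.640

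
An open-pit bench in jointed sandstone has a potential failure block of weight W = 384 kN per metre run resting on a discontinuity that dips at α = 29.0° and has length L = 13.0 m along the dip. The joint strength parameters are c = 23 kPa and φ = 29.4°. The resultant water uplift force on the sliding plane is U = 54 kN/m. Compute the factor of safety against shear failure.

Resolving the block weight along and normal to the plane and applying the Mohr–Coulomb strength on the joint:
N' = W cosα − U = 384·cos29.0° − 54 = 281.9 kN/m
Driving force T = W sinα = 384·sin29.0° = 186.2 kN/m
Resisting force R = c·L + N'·tanφ = 23·13.0 + 281.9·tan29.4° = 299.0 + 158.8 = 457.8 kN/m
FS = R / T = 457.8 / 186.2 = 2.459

FS = 2.46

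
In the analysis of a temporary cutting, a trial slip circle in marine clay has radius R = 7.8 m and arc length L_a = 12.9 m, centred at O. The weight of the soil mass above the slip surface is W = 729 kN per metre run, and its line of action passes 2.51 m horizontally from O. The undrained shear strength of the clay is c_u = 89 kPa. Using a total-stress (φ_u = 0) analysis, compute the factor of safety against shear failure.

Taking moments about the centre O, the resisting moment is provided by the undrained shear strength acting along the arc:
M_R = c_u·L_a·R = 89·12.90·7.8 = 8955.2 kN·m/m
M_D = W·d = 729·2.51 = 1829.8 kN·m/m
FS = M_R / M_D = 8955.2 / 1829.8 = 4.894

FS = 4.89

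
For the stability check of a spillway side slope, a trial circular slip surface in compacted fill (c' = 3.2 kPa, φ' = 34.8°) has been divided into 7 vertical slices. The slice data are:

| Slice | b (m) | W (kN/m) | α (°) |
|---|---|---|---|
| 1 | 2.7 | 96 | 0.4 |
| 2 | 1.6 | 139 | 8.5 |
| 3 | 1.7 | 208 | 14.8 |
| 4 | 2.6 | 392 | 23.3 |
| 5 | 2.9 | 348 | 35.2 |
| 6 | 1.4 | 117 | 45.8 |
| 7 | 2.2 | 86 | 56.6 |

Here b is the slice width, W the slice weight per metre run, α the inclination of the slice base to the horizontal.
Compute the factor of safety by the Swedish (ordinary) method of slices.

Ordinary method of slices: FS = Σ[c'·Δl_i + (W_i cosα_i)·tanφ'] / Σ W_i sinα_i, with Δl_i = b_i / cosα_i.
Slice 1: Δl = 2.7/cos0.4° = 2.700 m; N'_1 = 96·cos0.4° = 96.0; c'Δl = 8.64; W sinα = 0.7
Slice 2: Δl = 1.6/cos8.5° = 1.618 m; N'_2 = 139·cos8.5° = 137.5; c'Δl = 5.18; W sinα = 20.5
Slice 3: Δl = 1.7/cos14.8° = 1.758 m; N'_3 = 208·cos14.8° = 201.1; c'Δl = 5.63; W sinα = 53.1
Slice 4: Δl = 2.6/cos23.3° = 2.831 m; N'_4 = 392·cos23.3° = 360.0; c'Δl = 9.06; W sinα = 155.1
Slice 5: Δl = 2.9/cos35.2° = 3.549 m; N'_5 = 348·cos35.2° = 284.4; c'Δl = 11.36; W sinα = 200.6
Slice 6: Δl = 1.4/cos45.8° = 2.008 m; N'_6 = 117·cos45.8° = 81.6; c'Δl = 6.43; W sinα = 83.9
Slice 7: Δl = 2.2/cos56.6° = 3.997 m; N'_7 = 86·cos56.6° = 47.3; c'Δl = 12.79; W sinα = 71.8
Σc'Δl = 59.1 kN/m; ΣN' = 1207.9 kN/m; ΣW sinα = 585.7 kN/m
Resisting = 59.1 + 1207.9·tan34.8° = 59.1 + 839.5 = 898.6 kN/m
FS = 898.6 / 585.7 = 1.534

FS = 1.53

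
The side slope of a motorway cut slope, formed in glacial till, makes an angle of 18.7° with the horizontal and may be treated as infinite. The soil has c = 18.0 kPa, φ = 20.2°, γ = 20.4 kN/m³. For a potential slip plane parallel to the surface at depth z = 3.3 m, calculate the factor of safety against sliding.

For an infinite slope with a slip plane parallel to the surface (no pore pressure): FS = [c + γz cos²β tanφ] / [γz sinβ cosβ].
γz = 20.4·3.3 = 67.32 kN/m²
Numerator = 18.0 + 67.32·cos²18.7°·tan20.2° = 18.0 + 67.32·0.8972·0.3679 = 40.223 kPa
Denominator = 67.32·sin18.7°·cos18.7° = 67.32·0.3206·0.9472 = 20.444 kPa
FS = 40.223 / 20.444 = 1.967

FS = 1.97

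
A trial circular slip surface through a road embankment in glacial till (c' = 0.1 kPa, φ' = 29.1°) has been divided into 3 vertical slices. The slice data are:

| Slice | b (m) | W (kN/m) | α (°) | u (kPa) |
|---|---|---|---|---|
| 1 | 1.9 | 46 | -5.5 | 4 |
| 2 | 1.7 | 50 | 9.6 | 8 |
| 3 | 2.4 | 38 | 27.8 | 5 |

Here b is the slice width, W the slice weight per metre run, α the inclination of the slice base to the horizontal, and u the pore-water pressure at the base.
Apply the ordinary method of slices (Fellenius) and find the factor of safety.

FS = 2.44

Ordinary method of slices: FS = Σ[c'·Δl_i + (W_i cosα_i − u_i·Δl_i)·tanφ'] / Σ W_i sinα_i, with Δl_i = b_i / cosα_i.
Slice 1: Δl = 1.9/cos(-5.5°) = 1.909 m; N'_1 = 46·cos(-5.5°) − 4·1.909 = 38.2; c'Δl = 0.19; W sinα = -4.4
Slice 2: Δl = 1.7/cos9.6° = 1.724 m; N'_2 = 50·cos9.6° − 8·1.724 = 35.5; c'Δl = 0.17; W sinα = 8.3
Slice 3: Δl = 2.4/cos27.8° = 2.713 m; N'_3 = 38·cos27.8° − 5·2.713 = 20.0; c'Δl = 0.27; W sinα = 17.7
Σc'Δl = 0.6 kN/m; ΣN' = 93.7 kN/m; ΣW sinα = 21.7 kN/m
Resisting = 0.6 + 93.7·tan29.1° = 0.6 + 52.2 = 52.8 kN/m
FS = 52.8 / 21.7 = 2.438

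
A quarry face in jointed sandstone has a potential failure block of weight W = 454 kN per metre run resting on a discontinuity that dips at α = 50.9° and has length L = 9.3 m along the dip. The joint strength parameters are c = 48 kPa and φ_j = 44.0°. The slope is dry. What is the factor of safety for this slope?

FS = 2.05

Resolving the block weight along and normal to the plane and applying the Mohr–Coulomb strength on the joint:
N' = W cosα = 454·cos50.9° = 286.3 kN/m
Driving force T = W sinα = 454·sin50.9° = 352.3 kN/m
Resisting force R = c·L + N'·tanφ_j = 48·9.3 + 286.3·tan44.0° = 446.4 + 276.5 = 722.9 kN/m
FS = R / T = 722.9 / 352.3 = 2.052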